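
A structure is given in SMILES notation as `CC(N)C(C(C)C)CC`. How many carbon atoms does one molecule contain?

Atom tally by fragment:
  CH3 → C:1 H:3
  CH(NH2) → C:1 H:3 N:1
  CH(CH(CH3)2) → C:4 H:8
  CH2 → C:1 H:2
  CH3 → C:1 H:3
Element totals:
  C: 8
  H: 19
  N: 1

8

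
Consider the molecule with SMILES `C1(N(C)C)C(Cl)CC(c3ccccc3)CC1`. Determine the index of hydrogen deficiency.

Atom tally by fragment:
  cyclohexane ring core → C:6 H:12
  (− 3 ring H displaced by substituents)
  + N(CH3)2 → N:1 C:2 H:6
  + Cl → Cl:1
  + C6H5 → C:6 H:5
Element totals:
  C: 14
  H: 20
  Cl: 1
  N: 1
Molecular formula: C14H20ClN.
DoU = (2C + 2 + N − H − X) / 2 = (2·14 + 2 + 1 − 20 − 1) / 2 = 5.

5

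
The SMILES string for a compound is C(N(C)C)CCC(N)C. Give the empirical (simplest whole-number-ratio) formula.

C7H18N2

Atom tally by fragment:
  (CH3)2NCH2 → C:3 H:8 N:1
  CH2 → C:1 H:2
  CH2 → C:1 H:2
  CH(NH2) → C:1 H:3 N:1
  CH3 → C:1 H:3
Element totals:
  C: 7
  H: 18
  N: 2
Molecular formula: C7H18N2.
gcd of subscripts (7, 18, 2) = 1, so the empirical formula equals the molecular formula.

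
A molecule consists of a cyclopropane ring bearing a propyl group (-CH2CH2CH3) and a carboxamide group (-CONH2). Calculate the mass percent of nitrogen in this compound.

Atom tally by fragment:
  cyclopropane ring core → C:3 H:6
  (− 2 ring H displaced by substituents)
  + CH2CH2CH3 → C:3 H:7
  + CONH2 → C:1 H:2 O:1 N:1
Element totals:
  C: 7
  H: 13
  N: 1
  O: 1
Molecular formula: C7H13NO.
Molar mass = 127.187 g/mol.
Mass from N: 1 × 14.007 = 14.007 g/mol.
%N = 14.007 / 127.187 × 100 = 11.01%.

11.01%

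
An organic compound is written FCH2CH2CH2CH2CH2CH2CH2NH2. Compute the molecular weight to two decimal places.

Atom tally by fragment:
  FCH2 → C:1 H:2 F:1
  CH2 → C:1 H:2
  CH2 → C:1 H:2
  CH2 → C:1 H:2
  CH2 → C:1 H:2
  CH2 → C:1 H:2
  CH2NH2 → C:1 H:4 N:1
Element totals:
  C: 7
  H: 16
  F: 1
  N: 1
Molecular formula: C7H16FN.
  M = 7(12.011) + 16(1.008) + 18.998 + 14.007
    = 84.077 + 16.128 + 18.998 + 14.007 = 133.210

133.21 g/mol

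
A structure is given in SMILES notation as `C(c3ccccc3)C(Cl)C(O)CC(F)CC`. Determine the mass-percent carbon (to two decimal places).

Atom tally by fragment:
  C6H5CH2 → C:7 H:7
  CH(Cl) → C:1 H:1 Cl:1
  CH(OH) → C:1 H:2 O:1
  CH2 → C:1 H:2
  CH(F) → C:1 H:1 F:1
  CH2 → C:1 H:2
  CH3 → C:1 H:3
Element totals:
  C: 13
  H: 18
  Cl: 1
  F: 1
  O: 1
Molecular formula: C13H18ClFO.
Molar mass = 244.734 g/mol.
Mass from C: 13 × 12.011 = 156.143 g/mol.
%C = 156.143 / 244.734 × 100 = 63.80%.

63.80%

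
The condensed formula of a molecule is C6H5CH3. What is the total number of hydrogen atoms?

Element totals:
  C: 7
  H: 8

8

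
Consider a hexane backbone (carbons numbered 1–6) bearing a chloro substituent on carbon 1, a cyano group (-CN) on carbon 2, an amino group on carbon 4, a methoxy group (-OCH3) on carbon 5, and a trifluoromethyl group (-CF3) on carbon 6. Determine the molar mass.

Atom tally by fragment:
  ClCH2 → C:1 H:2 Cl:1
  CH(CN) → C:2 H:1 N:1
  CH2 → C:1 H:2
  CH(NH2) → C:1 H:3 N:1
  CH(OCH3) → C:2 H:4 O:1
  CH2CF3 → C:2 H:2 F:3
Element totals:
  C: 9
  H: 14
  Cl: 1
  F: 3
  N: 2
  O: 1
Molecular formula: C9H14ClF3N2O.
  M = 9(12.011) + 14(1.008) + 35.45 + 3(18.998) + 2(14.007) + 15.999
    = 108.099 + 14.112 + 35.450 + 56.994 + 28.014 + 15.999 = 258.668

258.67 g/mol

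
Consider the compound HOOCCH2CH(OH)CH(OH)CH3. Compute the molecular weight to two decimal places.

Element totals:
  C: 5
  H: 10
  O: 4
Molecular formula: C5H10O4.
  M = 5(12.011) + 10(1.008) + 4(15.999)
    = 60.055 + 10.080 + 63.996 = 134.131

134.13 g/mol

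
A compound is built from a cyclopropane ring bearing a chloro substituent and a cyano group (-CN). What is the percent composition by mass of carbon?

Atom tally by fragment:
  cyclopropane ring core → C:3 H:6
  (− 2 ring H displaced by substituents)
  + Cl → Cl:1
  + CN → C:1 N:1
Element totals:
  C: 4
  H: 4
  Cl: 1
  N: 1
Molecular formula: C4H4ClN.
Molar mass = 101.533 g/mol.
Mass from C: 4 × 12.011 = 48.044 g/mol.
%C = 48.044 / 101.533 × 100 = 47.32%.

47.32%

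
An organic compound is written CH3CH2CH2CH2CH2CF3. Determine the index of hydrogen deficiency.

0

Element totals:
  C: 6
  H: 11
  F: 3
Molecular formula: C6H11F3.
DoU = (2C + 2 + N − H − X) / 2 = (2·6 + 2 + 0 − 11 − 3) / 2 = 0.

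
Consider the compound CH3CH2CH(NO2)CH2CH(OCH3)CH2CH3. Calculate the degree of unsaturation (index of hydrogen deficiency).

1

Atom tally by fragment:
  CH3 → C:1 H:3
  CH2 → C:1 H:2
  CH(NO2) → C:1 H:1 N:1 O:2
  CH2 → C:1 H:2
  CH(OCH3) → C:2 H:4 O:1
  CH2 → C:1 H:2
  CH3 → C:1 H:3
Element totals:
  C: 8
  H: 17
  N: 1
  O: 3
Molecular formula: C8H17NO3.
DoU = (2C + 2 + N − H − X) / 2 = (2·8 + 2 + 1 − 17 − 0) / 2 = 1.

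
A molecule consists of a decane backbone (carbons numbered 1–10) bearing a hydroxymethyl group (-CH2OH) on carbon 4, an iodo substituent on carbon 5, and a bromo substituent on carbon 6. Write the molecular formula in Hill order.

C11H22BrIO

Atom tally by fragment:
  CH3 → C:1 H:3
  CH2 → C:1 H:2
  CH2 → C:1 H:2
  CH(CH2OH) → C:2 H:4 O:1
  CH(I) → C:1 H:1 I:1
  CH(Br) → C:1 H:1 Br:1
  CH2 → C:1 H:2
  CH2 → C:1 H:2
  CH2 → C:1 H:2
  CH3 → C:1 H:3
Element totals:
  C: 11
  H: 22
  Br: 1
  I: 1
  O: 1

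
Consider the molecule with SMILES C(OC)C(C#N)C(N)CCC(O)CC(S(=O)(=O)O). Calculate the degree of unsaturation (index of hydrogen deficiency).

Atom tally by fragment:
  CH3OCH2 → C:2 H:5 O:1
  CH(CN) → C:2 H:1 N:1
  CH(NH2) → C:1 H:3 N:1
  CH2 → C:1 H:2
  CH2 → C:1 H:2
  CH(OH) → C:1 H:2 O:1
  CH2 → C:1 H:2
  CH2SO3H → C:1 H:3 S:1 O:3
Element totals:
  C: 10
  H: 20
  N: 2
  O: 5
  S: 1
Molecular formula: C10H20N2O5S.
DoU = (2C + 2 + N − H − X) / 2 = (2·10 + 2 + 2 − 20 − 0) / 2 = 2.

2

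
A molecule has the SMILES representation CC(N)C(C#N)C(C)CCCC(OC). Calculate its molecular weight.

198.31 g/mol

Atom tally by fragment:
  CH3 → C:1 H:3
  CH(NH2) → C:1 H:3 N:1
  CH(CN) → C:2 H:1 N:1
  CH(CH3) → C:2 H:4
  CH2 → C:1 H:2
  CH2 → C:1 H:2
  CH2 → C:1 H:2
  CH2OCH3 → C:2 H:5 O:1
Element totals:
  C: 11
  H: 22
  N: 2
  O: 1
Molecular formula: C11H22N2O.
  M = 11(12.011) + 22(1.008) + 2(14.007) + 15.999
    = 132.121 + 22.176 + 28.014 + 15.999 = 198.310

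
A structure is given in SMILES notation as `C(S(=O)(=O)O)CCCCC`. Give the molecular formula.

Atom tally by fragment:
  HO3SCH2 → C:1 H:3 S:1 O:3
  CH2 → C:1 H:2
  CH2 → C:1 H:2
  CH2 → C:1 H:2
  CH2 → C:1 H:2
  CH3 → C:1 H:3
Element totals:
  C: 6
  H: 14
  O: 3
  S: 1

C6H14O3S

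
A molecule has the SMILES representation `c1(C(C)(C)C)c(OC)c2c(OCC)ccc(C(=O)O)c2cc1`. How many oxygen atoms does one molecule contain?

Atom tally by fragment:
  naphthalene ring system core → C:10 H:8
  (− 4 ring H displaced by substituents)
  + C(CH3)3 → C:4 H:9
  + OCH3 → C:1 H:3 O:1
  + OC2H5 → C:2 H:5 O:1
  + COOH → C:1 H:1 O:2
Element totals:
  C: 18
  H: 22
  O: 4

4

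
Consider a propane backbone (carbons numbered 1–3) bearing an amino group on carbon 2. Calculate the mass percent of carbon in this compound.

Atom tally by fragment:
  CH3 → C:1 H:3
  CH(NH2) → C:1 H:3 N:1
  CH3 → C:1 H:3
Element totals:
  C: 3
  H: 9
  N: 1
Molecular formula: C3H9N.
Molar mass = 59.112 g/mol.
Mass from C: 3 × 12.011 = 36.033 g/mol.
%C = 36.033 / 59.112 × 100 = 60.96%.

60.96%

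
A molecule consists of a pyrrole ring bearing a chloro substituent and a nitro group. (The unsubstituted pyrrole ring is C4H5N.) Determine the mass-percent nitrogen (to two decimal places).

Atom tally by fragment:
  pyrrole ring core → C:4 H:5 N:1
  (− 2 ring H displaced by substituents)
  + Cl → Cl:1
  + NO2 → N:1 O:2
Element totals:
  C: 4
  H: 3
  Cl: 1
  N: 2
  O: 2
Molecular formula: C4H3ClN2O2.
Molar mass = 146.530 g/mol.
Mass from N: 2 × 14.007 = 28.014 g/mol.
%N = 28.014 / 146.530 × 100 = 19.12%.

19.12%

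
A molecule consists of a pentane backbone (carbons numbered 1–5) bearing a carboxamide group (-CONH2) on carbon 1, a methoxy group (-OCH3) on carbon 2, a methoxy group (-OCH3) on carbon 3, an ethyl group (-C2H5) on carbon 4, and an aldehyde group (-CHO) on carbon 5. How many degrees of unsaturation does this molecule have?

2

Atom tally by fragment:
  H2NOCCH2 → C:2 H:4 O:1 N:1
  CH(OCH3) → C:2 H:4 O:1
  CH(OCH3) → C:2 H:4 O:1
  CH(C2H5) → C:3 H:6
  CH2CHO → C:2 H:3 O:1
Element totals:
  C: 11
  H: 21
  N: 1
  O: 4
Molecular formula: C11H21NO4.
DoU = (2C + 2 + N − H − X) / 2 = (2·11 + 2 + 1 − 21 − 0) / 2 = 2.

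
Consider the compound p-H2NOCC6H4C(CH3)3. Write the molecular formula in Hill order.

C11H15NO

Element totals:
  C: 11
  H: 15
  N: 1
  O: 1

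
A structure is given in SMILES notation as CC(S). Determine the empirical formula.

C2H6S

Atom tally by fragment:
  CH3 → C:1 H:3
  CH2SH → C:1 H:3 S:1
Element totals:
  C: 2
  H: 6
  S: 1
Molecular formula: C2H6S.
gcd of subscripts (2, 6, 1) = 1, so the empirical formula equals the molecular formula.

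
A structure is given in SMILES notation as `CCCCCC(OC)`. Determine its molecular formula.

C7H16O

Atom tally by fragment:
  CH3 → C:1 H:3
  CH2 → C:1 H:2
  CH2 → C:1 H:2
  CH2 → C:1 H:2
  CH2 → C:1 H:2
  CH2OCH3 → C:2 H:5 O:1
Element totals:
  C: 7
  H: 16
  O: 1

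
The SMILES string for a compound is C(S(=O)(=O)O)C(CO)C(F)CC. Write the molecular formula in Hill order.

Atom tally by fragment:
  HO3SCH2 → C:1 H:3 S:1 O:3
  CH(CH2OH) → C:2 H:4 O:1
  CH(F) → C:1 H:1 F:1
  CH2 → C:1 H:2
  CH3 → C:1 H:3
Element totals:
  C: 6
  H: 13
  F: 1
  O: 4
  S: 1

C6H13FO4S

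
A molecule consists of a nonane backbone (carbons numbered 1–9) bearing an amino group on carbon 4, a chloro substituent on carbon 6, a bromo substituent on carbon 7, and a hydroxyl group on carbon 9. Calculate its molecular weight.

272.61 g/mol

Atom tally by fragment:
  CH3 → C:1 H:3
  CH2 → C:1 H:2
  CH2 → C:1 H:2
  CH(NH2) → C:1 H:3 N:1
  CH2 → C:1 H:2
  CH(Cl) → C:1 H:1 Cl:1
  CH(Br) → C:1 H:1 Br:1
  CH2 → C:1 H:2
  CH2OH → C:1 H:3 O:1
Element totals:
  C: 9
  H: 19
  Br: 1
  Cl: 1
  N: 1
  O: 1
Molecular formula: C9H19BrClNO.
  M = 9(12.011) + 19(1.008) + 79.904 + 35.45 + 14.007 + 15.999
    = 108.099 + 19.152 + 79.904 + 35.450 + 14.007 + 15.999 = 272.611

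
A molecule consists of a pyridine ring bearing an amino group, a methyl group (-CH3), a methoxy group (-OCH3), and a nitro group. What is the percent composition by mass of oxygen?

26.20%

Atom tally by fragment:
  pyridine ring core → C:5 H:5 N:1
  (− 4 ring H displaced by substituents)
  + NH2 → N:1 H:2
  + CH3 → C:1 H:3
  + OCH3 → C:1 H:3 O:1
  + NO2 → N:1 O:2
Element totals:
  C: 7
  H: 9
  N: 3
  O: 3
Molecular formula: C7H9N3O3.
Molar mass = 183.167 g/mol.
Mass from O: 3 × 15.999 = 47.997 g/mol.
%O = 47.997 / 183.167 × 100 = 26.20%.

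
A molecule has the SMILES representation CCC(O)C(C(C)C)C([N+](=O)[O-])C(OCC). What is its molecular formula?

C11H23NO4

Atom tally by fragment:
  CH3 → C:1 H:3
  CH2 → C:1 H:2
  CH(OH) → C:1 H:2 O:1
  CH(CH(CH3)2) → C:4 H:8
  CH(NO2) → C:1 H:1 N:1 O:2
  CH2OC2H5 → C:3 H:7 O:1
Element totals:
  C: 11
  H: 23
  N: 1
  O: 4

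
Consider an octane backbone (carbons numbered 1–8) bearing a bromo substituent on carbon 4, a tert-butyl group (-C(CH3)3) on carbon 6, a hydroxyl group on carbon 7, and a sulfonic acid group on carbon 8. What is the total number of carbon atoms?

Atom tally by fragment:
  CH3 → C:1 H:3
  CH2 → C:1 H:2
  CH2 → C:1 H:2
  CH(Br) → C:1 H:1 Br:1
  CH2 → C:1 H:2
  CH(C(CH3)3) → C:5 H:10
  CH(OH) → C:1 H:2 O:1
  CH2SO3H → C:1 H:3 S:1 O:3
Element totals:
  C: 12
  H: 25
  Br: 1
  O: 4
  S: 1

12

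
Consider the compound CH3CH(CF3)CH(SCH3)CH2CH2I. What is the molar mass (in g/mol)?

Element totals:
  C: 7
  H: 12
  F: 3
  I: 1
  S: 1
Molecular formula: C7H12F3IS.
  M = 7(12.011) + 12(1.008) + 3(18.998) + 126.904 + 32.06
    = 84.077 + 12.096 + 56.994 + 126.904 + 32.060 = 312.131

312.13 g/mol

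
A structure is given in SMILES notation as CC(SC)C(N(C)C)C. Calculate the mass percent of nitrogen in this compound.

Atom tally by fragment:
  CH3 → C:1 H:3
  CH(SCH3) → C:2 H:4 S:1
  CH(N(CH3)2) → C:3 H:7 N:1
  CH3 → C:1 H:3
Element totals:
  C: 7
  H: 17
  N: 1
  S: 1
Molecular formula: C7H17NS.
Molar mass = 147.280 g/mol.
Mass from N: 1 × 14.007 = 14.007 g/mol.
%N = 14.007 / 147.280 × 100 = 9.51%.

9.51%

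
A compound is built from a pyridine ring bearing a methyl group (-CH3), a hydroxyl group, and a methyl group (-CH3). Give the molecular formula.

C7H9NO

Atom tally by fragment:
  pyridine ring core → C:5 H:5 N:1
  (− 3 ring H displaced by substituents)
  + CH3 → C:1 H:3
  + OH → O:1 H:1
  + CH3 → C:1 H:3
Element totals:
  C: 7
  H: 9
  N: 1
  O: 1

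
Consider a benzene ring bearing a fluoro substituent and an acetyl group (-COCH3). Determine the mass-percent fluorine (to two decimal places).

13.75%

Atom tally by fragment:
  benzene ring core → C:6 H:6
  (− 2 ring H displaced by substituents)
  + F → F:1
  + COCH3 → C:2 H:3 O:1
Element totals:
  C: 8
  H: 7
  F: 1
  O: 1
Molecular formula: C8H7FO.
Molar mass = 138.141 g/mol.
Mass from F: 1 × 18.998 = 18.998 g/mol.
%F = 18.998 / 138.141 × 100 = 13.75%.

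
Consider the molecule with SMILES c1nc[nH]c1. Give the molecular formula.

Atom tally by fragment:
  imidazole ring core → C:3 H:4 N:2
Element totals:
  C: 3
  H: 4
  N: 2

C3H4N2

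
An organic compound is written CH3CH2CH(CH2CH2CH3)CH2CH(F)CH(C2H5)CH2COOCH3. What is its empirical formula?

C14H27FO2

Element totals:
  C: 14
  H: 27
  F: 1
  O: 2
Molecular formula: C14H27FO2.
gcd of subscripts (14, 1, 27, 2) = 1, so the empirical formula equals the molecular formula.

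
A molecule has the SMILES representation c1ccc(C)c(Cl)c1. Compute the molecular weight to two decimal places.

Atom tally by fragment:
  benzene ring core → C:6 H:6
  (− 2 ring H displaced by substituents)
  + CH3 → C:1 H:3
  + Cl → Cl:1
Element totals:
  C: 7
  H: 7
  Cl: 1
Molecular formula: C7H7Cl.
  M = 7(12.011) + 7(1.008) + 35.45
    = 84.077 + 7.056 + 35.450 = 126.583

126.58 g/mol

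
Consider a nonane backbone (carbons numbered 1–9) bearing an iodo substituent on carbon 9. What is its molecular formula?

C9H19I

Atom tally by fragment:
  CH3 → C:1 H:3
  CH2 → C:1 H:2
  CH2 → C:1 H:2
  CH2 → C:1 H:2
  CH2 → C:1 H:2
  CH2 → C:1 H:2
  CH2 → C:1 H:2
  CH2 → C:1 H:2
  CH2I → C:1 H:2 I:1
Element totals:
  C: 9
  H: 19
  I: 1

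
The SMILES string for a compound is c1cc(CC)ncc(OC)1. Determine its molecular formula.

Atom tally by fragment:
  pyridine ring core → C:5 H:5 N:1
  (− 2 ring H displaced by substituents)
  + C2H5 → C:2 H:5
  + OCH3 → C:1 H:3 O:1
Element totals:
  C: 8
  H: 11
  N: 1
  O: 1

C8H11NO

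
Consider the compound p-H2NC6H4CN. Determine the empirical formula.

Atom tally by fragment:
  benzene ring core → C:6 H:6
  (− 2 ring H displaced by substituents)
  + NH2 → N:1 H:2
  + CN → C:1 N:1
Element totals:
  C: 7
  H: 6
  N: 2
Molecular formula: C7H6N2.
gcd of subscripts (7, 6, 2) = 1, so the empirical formula equals the molecular formula.

C7H6N2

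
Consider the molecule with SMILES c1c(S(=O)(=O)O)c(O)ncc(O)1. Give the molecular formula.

Atom tally by fragment:
  pyridine ring core → C:5 H:5 N:1
  (− 3 ring H displaced by substituents)
  + SO3H → S:1 O:3 H:1
  + OH → O:1 H:1
  + OH → O:1 H:1
Element totals:
  C: 5
  H: 5
  N: 1
  O: 5
  S: 1

C5H5NO5S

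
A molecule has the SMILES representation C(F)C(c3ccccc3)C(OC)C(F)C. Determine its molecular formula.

C12H16F2O

Atom tally by fragment:
  FCH2 → C:1 H:2 F:1
  CH(C6H5) → C:7 H:6
  CH(OCH3) → C:2 H:4 O:1
  CH(F) → C:1 H:1 F:1
  CH3 → C:1 H:3
Element totals:
  C: 12
  H: 16
  F: 2
  O: 1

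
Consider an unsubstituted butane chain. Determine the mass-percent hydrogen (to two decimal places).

Atom tally by fragment:
  CH3 → C:1 H:3
  CH2 → C:1 H:2
  CH2 → C:1 H:2
  CH3 → C:1 H:3
Element totals:
  C: 4
  H: 10
Molecular formula: C4H10.
Molar mass = 58.124 g/mol.
Mass from H: 10 × 1.008 = 10.080 g/mol.
%H = 10.080 / 58.124 × 100 = 17.34%.

17.34%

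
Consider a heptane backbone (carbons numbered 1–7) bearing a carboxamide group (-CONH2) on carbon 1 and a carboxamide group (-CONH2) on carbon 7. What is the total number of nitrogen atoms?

2

Atom tally by fragment:
  H2NOCCH2 → C:2 H:4 O:1 N:1
  CH2 → C:1 H:2
  CH2 → C:1 H:2
  CH2 → C:1 H:2
  CH2 → C:1 H:2
  CH2 → C:1 H:2
  CH2CONH2 → C:2 H:4 O:1 N:1
Element totals:
  C: 9
  H: 18
  N: 2
  O: 2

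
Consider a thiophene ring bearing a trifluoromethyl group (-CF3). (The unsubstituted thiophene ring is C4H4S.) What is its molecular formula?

Atom tally by fragment:
  thiophene ring core → C:4 H:4 S:1
  (− 1 ring H displaced by substituents)
  + CF3 → C:1 F:3
Element totals:
  C: 5
  H: 3
  F: 3
  S: 1

C5H3F3S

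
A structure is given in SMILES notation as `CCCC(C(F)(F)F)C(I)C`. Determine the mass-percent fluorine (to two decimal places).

20.35%

Atom tally by fragment:
  CH3 → C:1 H:3
  CH2 → C:1 H:2
  CH2 → C:1 H:2
  CH(CF3) → C:2 H:1 F:3
  CH(I) → C:1 H:1 I:1
  CH3 → C:1 H:3
Element totals:
  C: 7
  H: 12
  F: 3
  I: 1
Molecular formula: C7H12F3I.
Molar mass = 280.071 g/mol.
Mass from F: 3 × 18.998 = 56.994 g/mol.
%F = 56.994 / 280.071 × 100 = 20.35%.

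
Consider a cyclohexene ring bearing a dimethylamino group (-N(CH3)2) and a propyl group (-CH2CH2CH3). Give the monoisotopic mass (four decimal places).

167.1674

Atom tally by fragment:
  cyclohexene ring core → C:6 H:10
  (− 2 ring H displaced by substituents)
  + N(CH3)2 → N:1 C:2 H:6
  + CH2CH2CH3 → C:3 H:7
Element totals:
  C: 11
  H: 21
  N: 1
Molecular formula: C11H21N.
  M = 11(12.0) + 21(1.007825) + 14.003074
    = 132.000000 + 21.164325 + 14.003074 = 167.167399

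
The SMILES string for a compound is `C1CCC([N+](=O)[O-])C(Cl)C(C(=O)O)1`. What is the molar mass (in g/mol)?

207.61 g/mol

Atom tally by fragment:
  cyclohexane ring core → C:6 H:12
  (− 3 ring H displaced by substituents)
  + NO2 → N:1 O:2
  + Cl → Cl:1
  + COOH → C:1 H:1 O:2
Element totals:
  C: 7
  H: 10
  Cl: 1
  N: 1
  O: 4
Molecular formula: C7H10ClNO4.
  M = 7(12.011) + 10(1.008) + 35.45 + 14.007 + 4(15.999)
    = 84.077 + 10.080 + 35.450 + 14.007 + 63.996 = 207.610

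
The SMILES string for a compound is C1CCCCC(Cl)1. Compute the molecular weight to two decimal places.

Atom tally by fragment:
  cyclohexane ring core → C:6 H:12
  (− 1 ring H displaced by substituents)
  + Cl → Cl:1
Element totals:
  C: 6
  H: 11
  Cl: 1
Molecular formula: C6H11Cl.
  M = 6(12.011) + 11(1.008) + 35.45
    = 72.066 + 11.088 + 35.450 = 118.604

118.60 g/mol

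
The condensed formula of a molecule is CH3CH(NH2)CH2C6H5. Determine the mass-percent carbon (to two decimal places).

Atom tally by fragment:
  CH3 → C:1 H:3
  CH(NH2) → C:1 H:3 N:1
  CH2C6H5 → C:7 H:7
Element totals:
  C: 9
  H: 13
  N: 1
Molecular formula: C9H13N.
Molar mass = 135.210 g/mol.
Mass from C: 9 × 12.011 = 108.099 g/mol.
%C = 108.099 / 135.210 × 100 = 79.95%.

79.95%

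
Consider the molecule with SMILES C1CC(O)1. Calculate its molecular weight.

Atom tally by fragment:
  cyclopropane ring core → C:3 H:6
  (− 1 ring H displaced by substituents)
  + OH → O:1 H:1
Element totals:
  C: 3
  H: 6
  O: 1
Molecular formula: C3H6O.
  M = 3(12.011) + 6(1.008) + 15.999
    = 36.033 + 6.048 + 15.999 = 58.080

58.08 g/mol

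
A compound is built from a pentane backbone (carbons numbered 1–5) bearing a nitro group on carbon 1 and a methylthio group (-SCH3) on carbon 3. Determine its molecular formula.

C6H13NO2S

Atom tally by fragment:
  O2NCH2 → C:1 H:2 N:1 O:2
  CH2 → C:1 H:2
  CH(SCH3) → C:2 H:4 S:1
  CH2 → C:1 H:2
  CH3 → C:1 H:3
Element totals:
  C: 6
  H: 13
  N: 1
  O: 2
  S: 1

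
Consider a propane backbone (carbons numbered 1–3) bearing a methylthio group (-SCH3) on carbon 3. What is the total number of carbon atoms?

Atom tally by fragment:
  CH3 → C:1 H:3
  CH2 → C:1 H:2
  CH2SCH3 → C:2 H:5 S:1
Element totals:
  C: 4
  H: 10
  S: 1

4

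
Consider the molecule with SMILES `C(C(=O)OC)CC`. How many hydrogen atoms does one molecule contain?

10

Atom tally by fragment:
  CH3OOCCH2 → C:3 H:5 O:2
  CH2 → C:1 H:2
  CH3 → C:1 H:3
Element totals:
  C: 5
  H: 10
  O: 2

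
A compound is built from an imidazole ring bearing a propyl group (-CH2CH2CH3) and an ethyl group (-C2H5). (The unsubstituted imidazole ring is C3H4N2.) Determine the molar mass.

Atom tally by fragment:
  imidazole ring core → C:3 H:4 N:2
  (− 2 ring H displaced by substituents)
  + CH2CH2CH3 → C:3 H:7
  + C2H5 → C:2 H:5
Element totals:
  C: 8
  H: 14
  N: 2
Molecular formula: C8H14N2.
  M = 8(12.011) + 14(1.008) + 2(14.007)
    = 96.088 + 14.112 + 28.014 = 138.214

138.21 g/mol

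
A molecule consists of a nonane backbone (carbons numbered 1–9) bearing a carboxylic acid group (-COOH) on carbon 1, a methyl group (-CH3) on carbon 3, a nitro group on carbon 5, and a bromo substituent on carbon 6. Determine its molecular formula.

C11H20BrNO4

Atom tally by fragment:
  HOOCCH2 → C:2 H:3 O:2
  CH2 → C:1 H:2
  CH(CH3) → C:2 H:4
  CH2 → C:1 H:2
  CH(NO2) → C:1 H:1 N:1 O:2
  CH(Br) → C:1 H:1 Br:1
  CH2 → C:1 H:2
  CH2 → C:1 H:2
  CH3 → C:1 H:3
Element totals:
  C: 11
  H: 20
  Br: 1
  N: 1
  O: 4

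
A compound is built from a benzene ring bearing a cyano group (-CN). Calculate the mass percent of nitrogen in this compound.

13.58%

Atom tally by fragment:
  benzene ring core → C:6 H:6
  (− 1 ring H displaced by substituents)
  + CN → C:1 N:1
Element totals:
  C: 7
  H: 5
  N: 1
Molecular formula: C7H5N.
Molar mass = 103.124 g/mol.
Mass from N: 1 × 14.007 = 14.007 g/mol.
%N = 14.007 / 103.124 × 100 = 13.58%.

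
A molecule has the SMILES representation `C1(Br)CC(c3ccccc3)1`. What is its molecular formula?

C9H9Br

Atom tally by fragment:
  cyclopropane ring core → C:3 H:6
  (− 2 ring H displaced by substituents)
  + Br → Br:1
  + C6H5 → C:6 H:5
Element totals:
  C: 9
  H: 9
  Br: 1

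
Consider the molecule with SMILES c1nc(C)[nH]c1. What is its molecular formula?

Atom tally by fragment:
  imidazole ring core → C:3 H:4 N:2
  (− 1 ring H displaced by substituents)
  + CH3 → C:1 H:3
Element totals:
  C: 4
  H: 6
  N: 2

C4H6N2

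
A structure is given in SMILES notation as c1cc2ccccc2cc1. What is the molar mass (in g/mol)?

Atom tally by fragment:
  naphthalene ring system core → C:10 H:8
Element totals:
  C: 10
  H: 8
Molecular formula: C10H8.
  M = 10(12.011) + 8(1.008)
    = 120.110 + 8.064 = 128.174

128.17 g/mol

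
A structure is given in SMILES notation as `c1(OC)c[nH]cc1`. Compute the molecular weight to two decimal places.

Atom tally by fragment:
  pyrrole ring core → C:4 H:5 N:1
  (− 1 ring H displaced by substituents)
  + OCH3 → C:1 H:3 O:1
Element totals:
  C: 5
  H: 7
  N: 1
  O: 1
Molecular formula: C5H7NO.
  M = 5(12.011) + 7(1.008) + 14.007 + 15.999
    = 60.055 + 7.056 + 14.007 + 15.999 = 97.117

97.12 g/mol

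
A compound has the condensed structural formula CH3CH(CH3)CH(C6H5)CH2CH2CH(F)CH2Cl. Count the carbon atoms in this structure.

14

Atom tally by fragment:
  CH3 → C:1 H:3
  CH(CH3) → C:2 H:4
  CH(C6H5) → C:7 H:6
  CH2 → C:1 H:2
  CH2 → C:1 H:2
  CH(F) → C:1 H:1 F:1
  CH2Cl → C:1 H:2 Cl:1
Element totals:
  C: 14
  H: 20
  Cl: 1
  F: 1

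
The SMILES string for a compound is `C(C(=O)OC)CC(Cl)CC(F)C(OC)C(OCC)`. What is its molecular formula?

C12H22ClFO4

Atom tally by fragment:
  CH3OOCCH2 → C:3 H:5 O:2
  CH2 → C:1 H:2
  CH(Cl) → C:1 H:1 Cl:1
  CH2 → C:1 H:2
  CH(F) → C:1 H:1 F:1
  CH(OCH3) → C:2 H:4 O:1
  CH2OC2H5 → C:3 H:7 O:1
Element totals:
  C: 12
  H: 22
  Cl: 1
  F: 1
  O: 4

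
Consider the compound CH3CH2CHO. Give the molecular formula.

Element totals:
  C: 3
  H: 6
  O: 1

C3H6O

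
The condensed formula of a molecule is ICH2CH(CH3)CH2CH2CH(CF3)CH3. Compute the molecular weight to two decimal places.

Element totals:
  C: 8
  H: 14
  F: 3
  I: 1
Molecular formula: C8H14F3I.
  M = 8(12.011) + 14(1.008) + 3(18.998) + 126.904
    = 96.088 + 14.112 + 56.994 + 126.904 = 294.098

294.10 g/mol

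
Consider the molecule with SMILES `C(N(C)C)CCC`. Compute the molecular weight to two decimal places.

Atom tally by fragment:
  (CH3)2NCH2 → C:3 H:8 N:1
  CH2 → C:1 H:2
  CH2 → C:1 H:2
  CH3 → C:1 H:3
Element totals:
  C: 6
  H: 15
  N: 1
Molecular formula: C6H15N.
  M = 6(12.011) + 15(1.008) + 14.007
    = 72.066 + 15.120 + 14.007 = 101.193

101.19 g/mol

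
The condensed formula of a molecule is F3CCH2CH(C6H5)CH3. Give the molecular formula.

C10H11F3

Element totals:
  C: 10
  H: 11
  F: 3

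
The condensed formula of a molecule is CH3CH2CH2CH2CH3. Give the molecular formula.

Atom tally by fragment:
  CH3 → C:1 H:3
  CH2 → C:1 H:2
  CH2 → C:1 H:2
  CH2 → C:1 H:2
  CH3 → C:1 H:3
Element totals:
  C: 5
  H: 12

C5H12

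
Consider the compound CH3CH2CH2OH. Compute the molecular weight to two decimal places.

Element totals:
  C: 3
  H: 8
  O: 1
Molecular formula: C3H8O.
  M = 3(12.011) + 8(1.008) + 15.999
    = 36.033 + 8.064 + 15.999 = 60.096

60.10 g/mol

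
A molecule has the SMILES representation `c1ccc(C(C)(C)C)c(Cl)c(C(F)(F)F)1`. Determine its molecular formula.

Atom tally by fragment:
  benzene ring core → C:6 H:6
  (− 3 ring H displaced by substituents)
  + C(CH3)3 → C:4 H:9
  + Cl → Cl:1
  + CF3 → C:1 F:3
Element totals:
  C: 11
  H: 12
  Cl: 1
  F: 3

C11H12ClF3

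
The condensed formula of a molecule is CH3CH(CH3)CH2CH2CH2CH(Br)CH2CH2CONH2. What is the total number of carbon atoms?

10

Element totals:
  C: 10
  H: 20
  Br: 1
  N: 1
  O: 1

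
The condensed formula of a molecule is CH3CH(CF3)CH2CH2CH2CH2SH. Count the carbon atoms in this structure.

Element totals:
  C: 7
  H: 13
  F: 3
  S: 1

7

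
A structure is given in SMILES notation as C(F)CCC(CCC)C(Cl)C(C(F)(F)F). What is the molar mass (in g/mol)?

248.69 g/mol

Atom tally by fragment:
  FCH2 → C:1 H:2 F:1
  CH2 → C:1 H:2
  CH2 → C:1 H:2
  CH(CH2CH2CH3) → C:4 H:8
  CH(Cl) → C:1 H:1 Cl:1
  CH2CF3 → C:2 H:2 F:3
Element totals:
  C: 10
  H: 17
  Cl: 1
  F: 4
Molecular formula: C10H17ClF4.
  M = 10(12.011) + 17(1.008) + 35.45 + 4(18.998)
    = 120.110 + 17.136 + 35.450 + 75.992 = 248.688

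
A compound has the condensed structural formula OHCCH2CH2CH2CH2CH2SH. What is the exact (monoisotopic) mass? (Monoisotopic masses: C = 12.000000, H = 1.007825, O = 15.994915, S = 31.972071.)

Atom tally by fragment:
  OHCCH2 → C:2 H:3 O:1
  CH2 → C:1 H:2
  CH2 → C:1 H:2
  CH2 → C:1 H:2
  CH2SH → C:1 H:3 S:1
Element totals:
  C: 6
  H: 12
  O: 1
  S: 1
Molecular formula: C6H12OS.
  M = 6(12.0) + 12(1.007825) + 15.994915 + 31.972071
    = 72.000000 + 12.093900 + 15.994915 + 31.972071 = 132.060886

132.0609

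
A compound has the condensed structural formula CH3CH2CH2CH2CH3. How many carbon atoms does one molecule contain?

5

Element totals:
  C: 5
  H: 12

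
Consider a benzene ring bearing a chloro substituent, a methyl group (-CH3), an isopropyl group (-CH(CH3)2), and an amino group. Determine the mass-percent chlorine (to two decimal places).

Atom tally by fragment:
  benzene ring core → C:6 H:6
  (− 4 ring H displaced by substituents)
  + Cl → Cl:1
  + CH3 → C:1 H:3
  + CH(CH3)2 → C:3 H:7
  + NH2 → N:1 H:2
Element totals:
  C: 10
  H: 14
  Cl: 1
  N: 1
Molecular formula: C10H14ClN.
Molar mass = 183.679 g/mol.
Mass from Cl: 1 × 35.45 = 35.450 g/mol.
%Cl = 35.450 / 183.679 × 100 = 19.30%.

19.30%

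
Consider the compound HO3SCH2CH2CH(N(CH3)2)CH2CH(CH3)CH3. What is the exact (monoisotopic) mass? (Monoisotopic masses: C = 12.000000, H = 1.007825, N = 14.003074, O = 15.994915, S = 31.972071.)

Element totals:
  C: 9
  H: 21
  N: 1
  O: 3
  S: 1
Molecular formula: C9H21NO3S.
  M = 9(12.0) + 21(1.007825) + 14.003074 + 3(15.994915) + 31.972071
    = 108.000000 + 21.164325 + 14.003074 + 47.984745 + 31.972071 = 223.124215

223.1242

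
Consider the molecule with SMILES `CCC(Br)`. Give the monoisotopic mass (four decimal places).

Atom tally by fragment:
  CH3 → C:1 H:3
  CH2 → C:1 H:2
  CH2Br → C:1 H:2 Br:1
Element totals:
  C: 3
  H: 7
  Br: 1
Molecular formula: C3H7Br.
  M = 3(12.0) + 7(1.007825) + 78.918338
    = 36.000000 + 7.054775 + 78.918338 = 121.973113

121.9731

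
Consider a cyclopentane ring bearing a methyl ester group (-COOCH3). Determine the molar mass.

128.17 g/mol

Atom tally by fragment:
  cyclopentane ring core → C:5 H:10
  (− 1 ring H displaced by substituents)
  + COOCH3 → C:2 H:3 O:2
Element totals:
  C: 7
  H: 12
  O: 2
Molecular formula: C7H12O2.
  M = 7(12.011) + 12(1.008) + 2(15.999)
    = 84.077 + 12.096 + 31.998 = 128.171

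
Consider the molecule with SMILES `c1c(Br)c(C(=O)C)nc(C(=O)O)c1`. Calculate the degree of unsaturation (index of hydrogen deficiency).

Atom tally by fragment:
  pyridine ring core → C:5 H:5 N:1
  (− 3 ring H displaced by substituents)
  + Br → Br:1
  + COCH3 → C:2 H:3 O:1
  + COOH → C:1 H:1 O:2
Element totals:
  C: 8
  H: 6
  Br: 1
  N: 1
  O: 3
Molecular formula: C8H6BrNO3.
DoU = (2C + 2 + N − H − X) / 2 = (2·8 + 2 + 1 − 6 − 1) / 2 = 6.

6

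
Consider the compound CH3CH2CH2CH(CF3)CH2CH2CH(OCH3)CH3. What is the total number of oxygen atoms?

Element totals:
  C: 10
  H: 19
  F: 3
  O: 1

1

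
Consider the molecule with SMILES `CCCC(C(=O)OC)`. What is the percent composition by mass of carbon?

Atom tally by fragment:
  CH3 → C:1 H:3
  CH2 → C:1 H:2
  CH2 → C:1 H:2
  CH2COOCH3 → C:3 H:5 O:2
Element totals:
  C: 6
  H: 12
  O: 2
Molecular formula: C6H12O2.
Molar mass = 116.160 g/mol.
Mass from C: 6 × 12.011 = 72.066 g/mol.
%C = 72.066 / 116.160 × 100 = 62.04%.

62.04%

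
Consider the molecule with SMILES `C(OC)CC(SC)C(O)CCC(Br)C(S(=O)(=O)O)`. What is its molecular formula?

Atom tally by fragment:
  CH3OCH2 → C:2 H:5 O:1
  CH2 → C:1 H:2
  CH(SCH3) → C:2 H:4 S:1
  CH(OH) → C:1 H:2 O:1
  CH2 → C:1 H:2
  CH2 → C:1 H:2
  CH(Br) → C:1 H:1 Br:1
  CH2SO3H → C:1 H:3 S:1 O:3
Element totals:
  C: 10
  H: 21
  Br: 1
  O: 5
  S: 2

C10H21BrO5S2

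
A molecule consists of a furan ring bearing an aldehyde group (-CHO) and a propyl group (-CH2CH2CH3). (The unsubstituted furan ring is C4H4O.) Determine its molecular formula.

Atom tally by fragment:
  furan ring core → C:4 H:4 O:1
  (− 2 ring H displaced by substituents)
  + CHO → C:1 H:1 O:1
  + CH2CH2CH3 → C:3 H:7
Element totals:
  C: 8
  H: 10
  O: 2

C8H10O2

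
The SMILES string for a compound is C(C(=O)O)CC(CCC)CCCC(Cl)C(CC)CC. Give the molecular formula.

C16H31ClO2

Atom tally by fragment:
  HOOCCH2 → C:2 H:3 O:2
  CH2 → C:1 H:2
  CH(CH2CH2CH3) → C:4 H:8
  CH2 → C:1 H:2
  CH2 → C:1 H:2
  CH2 → C:1 H:2
  CH(Cl) → C:1 H:1 Cl:1
  CH(C2H5) → C:3 H:6
  CH2 → C:1 H:2
  CH3 → C:1 H:3
Element totals:
  C: 16
  H: 31
  Cl: 1
  O: 2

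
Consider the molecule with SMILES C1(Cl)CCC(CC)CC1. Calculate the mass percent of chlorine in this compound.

Atom tally by fragment:
  cyclohexane ring core → C:6 H:12
  (− 2 ring H displaced by substituents)
  + Cl → Cl:1
  + C2H5 → C:2 H:5
Element totals:
  C: 8
  H: 15
  Cl: 1
Molecular formula: C8H15Cl.
Molar mass = 146.658 g/mol.
Mass from Cl: 1 × 35.45 = 35.450 g/mol.
%Cl = 35.450 / 146.658 × 100 = 24.17%.

24.17%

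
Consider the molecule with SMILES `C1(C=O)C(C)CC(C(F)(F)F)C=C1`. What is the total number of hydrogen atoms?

11

Atom tally by fragment:
  cyclohexene ring core → C:6 H:10
  (− 3 ring H displaced by substituents)
  + CHO → C:1 H:1 O:1
  + CH3 → C:1 H:3
  + CF3 → C:1 F:3
Element totals:
  C: 9
  H: 11
  F: 3
  O: 1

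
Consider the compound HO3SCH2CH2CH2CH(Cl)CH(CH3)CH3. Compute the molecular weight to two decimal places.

Element totals:
  C: 7
  H: 15
  Cl: 1
  O: 3
  S: 1
Molecular formula: C7H15ClO3S.
  M = 7(12.011) + 15(1.008) + 35.45 + 3(15.999) + 32.06
    = 84.077 + 15.120 + 35.450 + 47.997 + 32.060 = 214.704

214.70 g/mol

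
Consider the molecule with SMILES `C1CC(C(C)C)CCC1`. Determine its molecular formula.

C9H18

Atom tally by fragment:
  cyclohexane ring core → C:6 H:12
  (− 1 ring H displaced by substituents)
  + CH(CH3)2 → C:3 H:7
Element totals:
  C: 9
  H: 18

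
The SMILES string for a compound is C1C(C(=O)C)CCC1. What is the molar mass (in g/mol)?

Atom tally by fragment:
  cyclopentane ring core → C:5 H:10
  (− 1 ring H displaced by substituents)
  + COCH3 → C:2 H:3 O:1
Element totals:
  C: 7
  H: 12
  O: 1
Molecular formula: C7H12O.
  M = 7(12.011) + 12(1.008) + 15.999
    = 84.077 + 12.096 + 15.999 = 112.172

112.17 g/mol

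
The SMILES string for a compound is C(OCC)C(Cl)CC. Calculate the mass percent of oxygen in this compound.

11.71%

Atom tally by fragment:
  C2H5OCH2 → C:3 H:7 O:1
  CH(Cl) → C:1 H:1 Cl:1
  CH2 → C:1 H:2
  CH3 → C:1 H:3
Element totals:
  C: 6
  H: 13
  Cl: 1
  O: 1
Molecular formula: C6H13ClO.
Molar mass = 136.619 g/mol.
Mass from O: 1 × 15.999 = 15.999 g/mol.
%O = 15.999 / 136.619 × 100 = 11.71%.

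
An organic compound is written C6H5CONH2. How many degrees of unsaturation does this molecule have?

5

Atom tally by fragment:
  benzene ring core → C:6 H:6
  (− 1 ring H displaced by substituents)
  + CONH2 → C:1 H:2 O:1 N:1
Element totals:
  C: 7
  H: 7
  N: 1
  O: 1
Molecular formula: C7H7NO.
DoU = (2C + 2 + N − H − X) / 2 = (2·7 + 2 + 1 − 7 − 0) / 2 = 5.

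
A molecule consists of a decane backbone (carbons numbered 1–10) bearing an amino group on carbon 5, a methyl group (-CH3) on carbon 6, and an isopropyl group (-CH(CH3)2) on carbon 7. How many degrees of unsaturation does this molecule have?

0

Atom tally by fragment:
  CH3 → C:1 H:3
  CH2 → C:1 H:2
  CH2 → C:1 H:2
  CH2 → C:1 H:2
  CH(NH2) → C:1 H:3 N:1
  CH(CH3) → C:2 H:4
  CH(CH(CH3)2) → C:4 H:8
  CH2 → C:1 H:2
  CH2 → C:1 H:2
  CH3 → C:1 H:3
Element totals:
  C: 14
  H: 31
  N: 1
Molecular formula: C14H31N.
DoU = (2C + 2 + N − H − X) / 2 = (2·14 + 2 + 1 − 31 − 0) / 2 = 0.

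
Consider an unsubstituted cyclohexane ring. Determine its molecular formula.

Atom tally by fragment:
  cyclohexane ring core → C:6 H:12
Element totals:
  C: 6
  H: 12

C6H12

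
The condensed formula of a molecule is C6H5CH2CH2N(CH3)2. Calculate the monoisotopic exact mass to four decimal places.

Atom tally by fragment:
  C6H5CH2 → C:7 H:7
  CH2N(CH3)2 → C:3 H:8 N:1
Element totals:
  C: 10
  H: 15
  N: 1
Molecular formula: C10H15N.
  M = 10(12.0) + 15(1.007825) + 14.003074
    = 120.000000 + 15.117375 + 14.003074 = 149.120449

149.1204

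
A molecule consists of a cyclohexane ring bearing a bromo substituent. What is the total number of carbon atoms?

6

Atom tally by fragment:
  cyclohexane ring core → C:6 H:12
  (− 1 ring H displaced by substituents)
  + Br → Br:1
Element totals:
  C: 6
  H: 11
  Br: 1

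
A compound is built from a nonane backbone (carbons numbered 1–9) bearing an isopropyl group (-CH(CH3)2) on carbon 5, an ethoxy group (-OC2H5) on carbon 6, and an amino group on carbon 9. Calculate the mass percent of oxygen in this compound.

Atom tally by fragment:
  CH3 → C:1 H:3
  CH2 → C:1 H:2
  CH2 → C:1 H:2
  CH2 → C:1 H:2
  CH(CH(CH3)2) → C:4 H:8
  CH(OC2H5) → C:3 H:6 O:1
  CH2 → C:1 H:2
  CH2 → C:1 H:2
  CH2NH2 → C:1 H:4 N:1
Element totals:
  C: 14
  H: 31
  N: 1
  O: 1
Molecular formula: C14H31NO.
Molar mass = 229.408 g/mol.
Mass from O: 1 × 15.999 = 15.999 g/mol.
%O = 15.999 / 229.408 × 100 = 6.97%.

6.97%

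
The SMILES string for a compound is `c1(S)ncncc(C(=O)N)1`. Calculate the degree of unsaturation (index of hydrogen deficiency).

5

Atom tally by fragment:
  pyrimidine ring core → C:4 H:4 N:2
  (− 2 ring H displaced by substituents)
  + SH → S:1 H:1
  + CONH2 → C:1 H:2 O:1 N:1
Element totals:
  C: 5
  H: 5
  N: 3
  O: 1
  S: 1
Molecular formula: C5H5N3OS.
DoU = (2C + 2 + N − H − X) / 2 = (2·5 + 2 + 3 − 5 − 0) / 2 = 5.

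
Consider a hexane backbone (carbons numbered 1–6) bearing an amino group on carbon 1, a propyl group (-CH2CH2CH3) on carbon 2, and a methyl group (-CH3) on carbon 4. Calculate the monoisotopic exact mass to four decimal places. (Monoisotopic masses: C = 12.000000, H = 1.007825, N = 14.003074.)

157.1830

Atom tally by fragment:
  H2NCH2 → C:1 H:4 N:1
  CH(CH2CH2CH3) → C:4 H:8
  CH2 → C:1 H:2
  CH(CH3) → C:2 H:4
  CH2 → C:1 H:2
  CH3 → C:1 H:3
Element totals:
  C: 10
  H: 23
  N: 1
Molecular formula: C10H23N.
  M = 10(12.0) + 23(1.007825) + 14.003074
    = 120.000000 + 23.179975 + 14.003074 = 157.183049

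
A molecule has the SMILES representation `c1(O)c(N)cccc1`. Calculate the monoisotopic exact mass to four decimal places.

Atom tally by fragment:
  benzene ring core → C:6 H:6
  (− 2 ring H displaced by substituents)
  + OH → O:1 H:1
  + NH2 → N:1 H:2
Element totals:
  C: 6
  H: 7
  N: 1
  O: 1
Molecular formula: C6H7NO.
  M = 6(12.0) + 7(1.007825) + 14.003074 + 15.994915
    = 72.000000 + 7.054775 + 14.003074 + 15.994915 = 109.052764

109.0528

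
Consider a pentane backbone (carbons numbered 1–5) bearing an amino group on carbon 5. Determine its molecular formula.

C5H13N

Atom tally by fragment:
  CH3 → C:1 H:3
  CH2 → C:1 H:2
  CH2 → C:1 H:2
  CH2 → C:1 H:2
  CH2NH2 → C:1 H:4 N:1
Element totals:
  C: 5
  H: 13
  N: 1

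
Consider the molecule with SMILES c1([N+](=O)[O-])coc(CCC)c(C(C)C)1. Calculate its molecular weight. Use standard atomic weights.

Atom tally by fragment:
  furan ring core → C:4 H:4 O:1
  (− 3 ring H displaced by substituents)
  + NO2 → N:1 O:2
  + CH2CH2CH3 → C:3 H:7
  + CH(CH3)2 → C:3 H:7
Element totals:
  C: 10
  H: 15
  N: 1
  O: 3
Molecular formula: C10H15NO3.
  M = 10(12.011) + 15(1.008) + 14.007 + 3(15.999)
    = 120.110 + 15.120 + 14.007 + 47.997 = 197.234

197.23 g/mol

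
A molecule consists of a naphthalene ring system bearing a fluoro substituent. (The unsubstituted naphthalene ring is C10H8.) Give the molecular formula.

C10H7F

Atom tally by fragment:
  naphthalene ring system core → C:10 H:8
  (− 1 ring H displaced by substituents)
  + F → F:1
Element totals:
  C: 10
  H: 7
  F: 1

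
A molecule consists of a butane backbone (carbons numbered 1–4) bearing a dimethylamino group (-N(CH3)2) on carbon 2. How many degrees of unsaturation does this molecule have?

Atom tally by fragment:
  CH3 → C:1 H:3
  CH(N(CH3)2) → C:3 H:7 N:1
  CH2 → C:1 H:2
  CH3 → C:1 H:3
Element totals:
  C: 6
  H: 15
  N: 1
Molecular formula: C6H15N.
DoU = (2C + 2 + N − H − X) / 2 = (2·6 + 2 + 1 − 15 − 0) / 2 = 0.

0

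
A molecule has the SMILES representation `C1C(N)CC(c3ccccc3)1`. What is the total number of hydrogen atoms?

Atom tally by fragment:
  cyclobutane ring core → C:4 H:8
  (− 2 ring H displaced by substituents)
  + NH2 → N:1 H:2
  + C6H5 → C:6 H:5
Element totals:
  C: 10
  H: 13
  N: 1

13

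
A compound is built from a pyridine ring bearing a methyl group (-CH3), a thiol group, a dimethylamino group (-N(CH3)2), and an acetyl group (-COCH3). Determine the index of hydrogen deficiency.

5

Atom tally by fragment:
  pyridine ring core → C:5 H:5 N:1
  (− 4 ring H displaced by substituents)
  + CH3 → C:1 H:3
  + SH → S:1 H:1
  + N(CH3)2 → N:1 C:2 H:6
  + COCH3 → C:2 H:3 O:1
Element totals:
  C: 10
  H: 14
  N: 2
  O: 1
  S: 1
Molecular formula: C10H14N2OS.
DoU = (2C + 2 + N − H − X) / 2 = (2·10 + 2 + 2 − 14 − 0) / 2 = 5.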